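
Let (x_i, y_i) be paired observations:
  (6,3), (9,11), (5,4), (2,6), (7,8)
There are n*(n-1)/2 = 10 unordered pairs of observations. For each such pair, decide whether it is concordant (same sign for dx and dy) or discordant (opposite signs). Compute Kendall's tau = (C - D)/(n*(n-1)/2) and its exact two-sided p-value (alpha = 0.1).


Step 1: Enumerate the 10 unordered pairs (i,j) with i<j and classify each by sign(x_j-x_i) * sign(y_j-y_i).
  (1,2):dx=+3,dy=+8->C; (1,3):dx=-1,dy=+1->D; (1,4):dx=-4,dy=+3->D; (1,5):dx=+1,dy=+5->C
  (2,3):dx=-4,dy=-7->C; (2,4):dx=-7,dy=-5->C; (2,5):dx=-2,dy=-3->C; (3,4):dx=-3,dy=+2->D
  (3,5):dx=+2,dy=+4->C; (4,5):dx=+5,dy=+2->C
Step 2: C = 7, D = 3, total pairs = 10.
Step 3: tau = (C - D)/(n(n-1)/2) = (7 - 3)/10 = 0.400000.
Step 4: Exact two-sided p-value (enumerate n! = 120 permutations of y under H0): p = 0.483333.
Step 5: alpha = 0.1. fail to reject H0.

tau_b = 0.4000 (C=7, D=3), p = 0.483333, fail to reject H0.


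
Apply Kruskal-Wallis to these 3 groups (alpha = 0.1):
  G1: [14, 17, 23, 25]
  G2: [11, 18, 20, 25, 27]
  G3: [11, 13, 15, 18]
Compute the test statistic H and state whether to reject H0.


Step 1: Combine all N = 13 observations and assign midranks.
sorted (value, group, rank): (11,G2,1.5), (11,G3,1.5), (13,G3,3), (14,G1,4), (15,G3,5), (17,G1,6), (18,G2,7.5), (18,G3,7.5), (20,G2,9), (23,G1,10), (25,G1,11.5), (25,G2,11.5), (27,G2,13)
Step 2: Sum ranks within each group.
R_1 = 31.5 (n_1 = 4)
R_2 = 42.5 (n_2 = 5)
R_3 = 17 (n_3 = 4)
Step 3: H = 12/(N(N+1)) * sum(R_i^2/n_i) - 3(N+1)
     = 12/(13*14) * (31.5^2/4 + 42.5^2/5 + 17^2/4) - 3*14
     = 0.065934 * 681.562 - 42
     = 2.938187.
Step 4: Ties present; correction factor C = 1 - 18/(13^3 - 13) = 0.991758. Corrected H = 2.938187 / 0.991758 = 2.962604.
Step 5: Under H0, H ~ chi^2(2); p-value = 0.227342.
Step 6: alpha = 0.1. fail to reject H0.

H = 2.9626, df = 2, p = 0.227342, fail to reject H0.


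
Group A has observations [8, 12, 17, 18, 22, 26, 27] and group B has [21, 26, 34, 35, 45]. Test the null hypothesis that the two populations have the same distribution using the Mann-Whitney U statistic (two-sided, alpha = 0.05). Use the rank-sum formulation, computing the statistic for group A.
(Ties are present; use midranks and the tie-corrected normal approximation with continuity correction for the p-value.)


Step 1: Combine and sort all 12 observations; assign midranks.
sorted (value, group): (8,X), (12,X), (17,X), (18,X), (21,Y), (22,X), (26,X), (26,Y), (27,X), (34,Y), (35,Y), (45,Y)
ranks: 8->1, 12->2, 17->3, 18->4, 21->5, 22->6, 26->7.5, 26->7.5, 27->9, 34->10, 35->11, 45->12
Step 2: Rank sum for X: R1 = 1 + 2 + 3 + 4 + 6 + 7.5 + 9 = 32.5.
Step 3: U_X = R1 - n1(n1+1)/2 = 32.5 - 7*8/2 = 32.5 - 28 = 4.5.
       U_Y = n1*n2 - U_X = 35 - 4.5 = 30.5.
Step 4: Ties are present, so use the tie-corrected normal approximation (with continuity correction) for the p-value.
Step 5: p-value = 0.041997; compare to alpha = 0.05. reject H0.

U_X = 4.5, p = 0.041997, reject H0 at alpha = 0.05.


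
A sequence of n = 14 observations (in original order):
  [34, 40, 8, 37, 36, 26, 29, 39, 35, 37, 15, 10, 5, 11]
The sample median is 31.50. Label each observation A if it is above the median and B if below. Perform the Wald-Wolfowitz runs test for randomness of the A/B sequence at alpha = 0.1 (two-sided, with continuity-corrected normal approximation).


Step 1: Compute median = 31.50; label A = above, B = below.
Labels in order: AABAABBAAABBBB  (n_A = 7, n_B = 7)
Step 2: Count runs R = 6.
Step 3: Under H0 (random ordering), E[R] = 2*n_A*n_B/(n_A+n_B) + 1 = 2*7*7/14 + 1 = 8.0000.
        Var[R] = 2*n_A*n_B*(2*n_A*n_B - n_A - n_B) / ((n_A+n_B)^2 * (n_A+n_B-1)) = 8232/2548 = 3.2308.
        SD[R] = 1.7974.
Step 4: Continuity-corrected z = (R + 0.5 - E[R]) / SD[R] = (6 + 0.5 - 8.0000) / 1.7974 = -0.8345.
Step 5: Two-sided p-value via normal approximation = 2*(1 - Phi(|z|)) = 0.403986.
Step 6: alpha = 0.1. fail to reject H0.

R = 6, z = -0.8345, p = 0.403986, fail to reject H0.


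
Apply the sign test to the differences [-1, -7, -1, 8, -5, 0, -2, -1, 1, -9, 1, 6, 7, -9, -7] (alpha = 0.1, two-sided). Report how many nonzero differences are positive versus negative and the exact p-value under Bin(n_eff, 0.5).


Step 1: Discard zero differences. Original n = 15; n_eff = number of nonzero differences = 14.
Nonzero differences (with sign): -1, -7, -1, +8, -5, -2, -1, +1, -9, +1, +6, +7, -9, -7
Step 2: Count signs: positive = 5, negative = 9.
Step 3: Under H0: P(positive) = 0.5, so the number of positives S ~ Bin(14, 0.5).
Step 4: Two-sided exact p-value = sum of Bin(14,0.5) probabilities at or below the observed probability = 0.423950.
Step 5: alpha = 0.1. fail to reject H0.

n_eff = 14, pos = 5, neg = 9, p = 0.423950, fail to reject H0.


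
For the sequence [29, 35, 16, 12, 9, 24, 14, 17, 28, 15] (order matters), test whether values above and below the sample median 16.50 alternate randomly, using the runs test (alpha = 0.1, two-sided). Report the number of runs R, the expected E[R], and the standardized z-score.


Step 1: Compute median = 16.50; label A = above, B = below.
Labels in order: AABBBABAAB  (n_A = 5, n_B = 5)
Step 2: Count runs R = 6.
Step 3: Under H0 (random ordering), E[R] = 2*n_A*n_B/(n_A+n_B) + 1 = 2*5*5/10 + 1 = 6.0000.
        Var[R] = 2*n_A*n_B*(2*n_A*n_B - n_A - n_B) / ((n_A+n_B)^2 * (n_A+n_B-1)) = 2000/900 = 2.2222.
        SD[R] = 1.4907.
Step 4: R = E[R], so z = 0 with no continuity correction.
Step 5: Two-sided p-value via normal approximation = 2*(1 - Phi(|z|)) = 1.000000.
Step 6: alpha = 0.1. fail to reject H0.

R = 6, z = 0.0000, p = 1.000000, fail to reject H0.


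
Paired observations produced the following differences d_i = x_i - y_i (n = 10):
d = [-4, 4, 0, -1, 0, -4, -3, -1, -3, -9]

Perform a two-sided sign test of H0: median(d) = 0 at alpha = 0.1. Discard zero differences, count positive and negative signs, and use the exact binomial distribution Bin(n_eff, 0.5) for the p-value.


Step 1: Discard zero differences. Original n = 10; n_eff = number of nonzero differences = 8.
Nonzero differences (with sign): -4, +4, -1, -4, -3, -1, -3, -9
Step 2: Count signs: positive = 1, negative = 7.
Step 3: Under H0: P(positive) = 0.5, so the number of positives S ~ Bin(8, 0.5).
Step 4: Two-sided exact p-value = sum of Bin(8,0.5) probabilities at or below the observed probability = 0.070312.
Step 5: alpha = 0.1. reject H0.

n_eff = 8, pos = 1, neg = 7, p = 0.070312, reject H0.


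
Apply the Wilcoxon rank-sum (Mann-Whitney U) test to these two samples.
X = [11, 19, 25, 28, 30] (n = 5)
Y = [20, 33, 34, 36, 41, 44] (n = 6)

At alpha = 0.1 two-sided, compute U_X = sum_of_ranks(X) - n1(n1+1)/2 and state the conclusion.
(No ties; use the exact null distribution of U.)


Step 1: Combine and sort all 11 observations; assign midranks.
sorted (value, group): (11,X), (19,X), (20,Y), (25,X), (28,X), (30,X), (33,Y), (34,Y), (36,Y), (41,Y), (44,Y)
ranks: 11->1, 19->2, 20->3, 25->4, 28->5, 30->6, 33->7, 34->8, 36->9, 41->10, 44->11
Step 2: Rank sum for X: R1 = 1 + 2 + 4 + 5 + 6 = 18.
Step 3: U_X = R1 - n1(n1+1)/2 = 18 - 5*6/2 = 18 - 15 = 3.
       U_Y = n1*n2 - U_X = 30 - 3 = 27.
Step 4: No ties, so the exact null distribution of U (based on enumerating the C(11,5) = 462 equally likely rank assignments) gives the two-sided p-value.
Step 5: p-value = 0.030303; compare to alpha = 0.1. reject H0.

U_X = 3, p = 0.030303, reject H0 at alpha = 0.1.


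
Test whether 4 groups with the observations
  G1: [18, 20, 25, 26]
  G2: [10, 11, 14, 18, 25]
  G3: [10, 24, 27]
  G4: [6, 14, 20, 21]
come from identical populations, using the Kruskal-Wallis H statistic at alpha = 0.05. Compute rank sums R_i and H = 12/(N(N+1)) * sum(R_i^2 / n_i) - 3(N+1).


Step 1: Combine all N = 16 observations and assign midranks.
sorted (value, group, rank): (6,G4,1), (10,G2,2.5), (10,G3,2.5), (11,G2,4), (14,G2,5.5), (14,G4,5.5), (18,G1,7.5), (18,G2,7.5), (20,G1,9.5), (20,G4,9.5), (21,G4,11), (24,G3,12), (25,G1,13.5), (25,G2,13.5), (26,G1,15), (27,G3,16)
Step 2: Sum ranks within each group.
R_1 = 45.5 (n_1 = 4)
R_2 = 33 (n_2 = 5)
R_3 = 30.5 (n_3 = 3)
R_4 = 27 (n_4 = 4)
Step 3: H = 12/(N(N+1)) * sum(R_i^2/n_i) - 3(N+1)
     = 12/(16*17) * (45.5^2/4 + 33^2/5 + 30.5^2/3 + 27^2/4) - 3*17
     = 0.044118 * 1227.7 - 51
     = 3.163051.
Step 4: Ties present; correction factor C = 1 - 30/(16^3 - 16) = 0.992647. Corrected H = 3.163051 / 0.992647 = 3.186481.
Step 5: Under H0, H ~ chi^2(3); p-value = 0.363757.
Step 6: alpha = 0.05. fail to reject H0.

H = 3.1865, df = 3, p = 0.363757, fail to reject H0.


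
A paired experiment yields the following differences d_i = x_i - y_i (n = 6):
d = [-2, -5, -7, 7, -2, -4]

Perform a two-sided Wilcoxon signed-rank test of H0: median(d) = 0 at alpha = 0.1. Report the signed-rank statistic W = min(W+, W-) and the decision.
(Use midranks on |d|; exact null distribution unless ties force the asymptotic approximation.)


Step 1: Drop any zero differences (none here) and take |d_i|.
|d| = [2, 5, 7, 7, 2, 4]
Step 2: Midrank |d_i| (ties get averaged ranks).
ranks: |2|->1.5, |5|->4, |7|->5.5, |7|->5.5, |2|->1.5, |4|->3
Step 3: Attach original signs; sum ranks with positive sign and with negative sign.
W+ = 5.5 = 5.5
W- = 1.5 + 4 + 5.5 + 1.5 + 3 = 15.5
(Check: W+ + W- = 21 should equal n(n+1)/2 = 21.)
Step 4: Test statistic W = min(W+, W-) = 5.5.
Step 5: Ties in |d|, so use the tie-corrected normal approximation.
        E[W] = n(n+1)/4 = 6*7/4 = 10.5.
        Tie groups: |d|=2 (t=2), |d|=7 (t=2); sum(t^3 - t) = 12.
        Var[W] = n(n+1)(2n+1)/24 - sum(t^3-t)/48 = 546/24 - 12/48 = 22.5.
        z = (W - E[W]) / sqrt(Var[W]) = (5.5 - 10.5) / 4.7434 = -1.0541.
        Two-sided p = 2*Phi(z) = 0.291841.
Step 6: alpha = 0.1. fail to reject H0.

W+ = 5.5, W- = 15.5, W = min = 5.5, p = 0.291841, fail to reject H0.


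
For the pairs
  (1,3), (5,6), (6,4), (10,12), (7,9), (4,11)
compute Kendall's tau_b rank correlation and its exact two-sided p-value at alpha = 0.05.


Step 1: Enumerate the 15 unordered pairs (i,j) with i<j and classify each by sign(x_j-x_i) * sign(y_j-y_i).
  (1,2):dx=+4,dy=+3->C; (1,3):dx=+5,dy=+1->C; (1,4):dx=+9,dy=+9->C; (1,5):dx=+6,dy=+6->C
  (1,6):dx=+3,dy=+8->C; (2,3):dx=+1,dy=-2->D; (2,4):dx=+5,dy=+6->C; (2,5):dx=+2,dy=+3->C
  (2,6):dx=-1,dy=+5->D; (3,4):dx=+4,dy=+8->C; (3,5):dx=+1,dy=+5->C; (3,6):dx=-2,dy=+7->D
  (4,5):dx=-3,dy=-3->C; (4,6):dx=-6,dy=-1->C; (5,6):dx=-3,dy=+2->D
Step 2: C = 11, D = 4, total pairs = 15.
Step 3: tau = (C - D)/(n(n-1)/2) = (11 - 4)/15 = 0.466667.
Step 4: Exact two-sided p-value (enumerate n! = 720 permutations of y under H0): p = 0.272222.
Step 5: alpha = 0.05. fail to reject H0.

tau_b = 0.4667 (C=11, D=4), p = 0.272222, fail to reject H0.


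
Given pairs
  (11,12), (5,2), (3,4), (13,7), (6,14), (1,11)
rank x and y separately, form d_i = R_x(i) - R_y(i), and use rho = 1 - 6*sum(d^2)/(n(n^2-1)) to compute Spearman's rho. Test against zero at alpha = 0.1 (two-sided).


Step 1: Rank x and y separately (midranks; no ties here).
rank(x): 11->5, 5->3, 3->2, 13->6, 6->4, 1->1
rank(y): 12->5, 2->1, 4->2, 7->3, 14->6, 11->4
Step 2: d_i = R_x(i) - R_y(i); compute d_i^2.
  (5-5)^2=0, (3-1)^2=4, (2-2)^2=0, (6-3)^2=9, (4-6)^2=4, (1-4)^2=9
sum(d^2) = 26.
Step 3: rho = 1 - 6*26 / (6*(6^2 - 1)) = 1 - 156/210 = 0.257143.
Step 4: Under H0, t = rho * sqrt((n-2)/(1-rho^2)) = 0.5322 ~ t(4).
Step 5: Two-sided p-value from the t-distribution with 4 df = 0.622787.
Step 6: alpha = 0.1. fail to reject H0.

rho = 0.2571, p = 0.622787, fail to reject H0 at alpha = 0.1.


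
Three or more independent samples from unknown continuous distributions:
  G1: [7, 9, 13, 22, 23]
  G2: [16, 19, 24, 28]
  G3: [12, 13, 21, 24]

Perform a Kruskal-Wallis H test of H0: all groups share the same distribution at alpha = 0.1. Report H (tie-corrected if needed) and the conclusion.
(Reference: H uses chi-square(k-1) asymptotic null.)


Step 1: Combine all N = 13 observations and assign midranks.
sorted (value, group, rank): (7,G1,1), (9,G1,2), (12,G3,3), (13,G1,4.5), (13,G3,4.5), (16,G2,6), (19,G2,7), (21,G3,8), (22,G1,9), (23,G1,10), (24,G2,11.5), (24,G3,11.5), (28,G2,13)
Step 2: Sum ranks within each group.
R_1 = 26.5 (n_1 = 5)
R_2 = 37.5 (n_2 = 4)
R_3 = 27 (n_3 = 4)
Step 3: H = 12/(N(N+1)) * sum(R_i^2/n_i) - 3(N+1)
     = 12/(13*14) * (26.5^2/5 + 37.5^2/4 + 27^2/4) - 3*14
     = 0.065934 * 674.263 - 42
     = 2.456868.
Step 4: Ties present; correction factor C = 1 - 12/(13^3 - 13) = 0.994505. Corrected H = 2.456868 / 0.994505 = 2.470442.
Step 5: Under H0, H ~ chi^2(2); p-value = 0.290770.
Step 6: alpha = 0.1. fail to reject H0.

H = 2.4704, df = 2, p = 0.290770, fail to reject H0.


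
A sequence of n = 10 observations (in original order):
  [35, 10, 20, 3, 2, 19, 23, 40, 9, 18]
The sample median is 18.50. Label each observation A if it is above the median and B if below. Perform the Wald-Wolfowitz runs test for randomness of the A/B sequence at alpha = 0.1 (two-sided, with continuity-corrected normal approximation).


Step 1: Compute median = 18.50; label A = above, B = below.
Labels in order: ABABBAAABB  (n_A = 5, n_B = 5)
Step 2: Count runs R = 6.
Step 3: Under H0 (random ordering), E[R] = 2*n_A*n_B/(n_A+n_B) + 1 = 2*5*5/10 + 1 = 6.0000.
        Var[R] = 2*n_A*n_B*(2*n_A*n_B - n_A - n_B) / ((n_A+n_B)^2 * (n_A+n_B-1)) = 2000/900 = 2.2222.
        SD[R] = 1.4907.
Step 4: R = E[R], so z = 0 with no continuity correction.
Step 5: Two-sided p-value via normal approximation = 2*(1 - Phi(|z|)) = 1.000000.
Step 6: alpha = 0.1. fail to reject H0.

R = 6, z = 0.0000, p = 1.000000, fail to reject H0.


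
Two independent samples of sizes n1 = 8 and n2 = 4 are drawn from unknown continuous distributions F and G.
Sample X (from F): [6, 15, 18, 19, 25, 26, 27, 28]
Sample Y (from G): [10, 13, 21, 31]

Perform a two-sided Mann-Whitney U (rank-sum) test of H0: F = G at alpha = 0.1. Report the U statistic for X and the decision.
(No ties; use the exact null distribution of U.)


Step 1: Combine and sort all 12 observations; assign midranks.
sorted (value, group): (6,X), (10,Y), (13,Y), (15,X), (18,X), (19,X), (21,Y), (25,X), (26,X), (27,X), (28,X), (31,Y)
ranks: 6->1, 10->2, 13->3, 15->4, 18->5, 19->6, 21->7, 25->8, 26->9, 27->10, 28->11, 31->12
Step 2: Rank sum for X: R1 = 1 + 4 + 5 + 6 + 8 + 9 + 10 + 11 = 54.
Step 3: U_X = R1 - n1(n1+1)/2 = 54 - 8*9/2 = 54 - 36 = 18.
       U_Y = n1*n2 - U_X = 32 - 18 = 14.
Step 4: No ties, so the exact null distribution of U (based on enumerating the C(12,8) = 495 equally likely rank assignments) gives the two-sided p-value.
Step 5: p-value = 0.808081; compare to alpha = 0.1. fail to reject H0.

U_X = 18, p = 0.808081, fail to reject H0 at alpha = 0.1.


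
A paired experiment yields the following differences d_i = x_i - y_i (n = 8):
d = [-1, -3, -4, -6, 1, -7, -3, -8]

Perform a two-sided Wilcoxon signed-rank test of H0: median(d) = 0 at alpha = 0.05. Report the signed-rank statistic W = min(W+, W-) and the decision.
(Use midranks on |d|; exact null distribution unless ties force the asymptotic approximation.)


Step 1: Drop any zero differences (none here) and take |d_i|.
|d| = [1, 3, 4, 6, 1, 7, 3, 8]
Step 2: Midrank |d_i| (ties get averaged ranks).
ranks: |1|->1.5, |3|->3.5, |4|->5, |6|->6, |1|->1.5, |7|->7, |3|->3.5, |8|->8
Step 3: Attach original signs; sum ranks with positive sign and with negative sign.
W+ = 1.5 = 1.5
W- = 1.5 + 3.5 + 5 + 6 + 7 + 3.5 + 8 = 34.5
(Check: W+ + W- = 36 should equal n(n+1)/2 = 36.)
Step 4: Test statistic W = min(W+, W-) = 1.5.
Step 5: Ties in |d|, so use the tie-corrected normal approximation.
        E[W] = n(n+1)/4 = 8*9/4 = 18.
        Tie groups: |d|=1 (t=2), |d|=3 (t=2); sum(t^3 - t) = 12.
        Var[W] = n(n+1)(2n+1)/24 - sum(t^3-t)/48 = 1224/24 - 12/48 = 50.75.
        z = (W - E[W]) / sqrt(Var[W]) = (1.5 - 18) / 7.1239 = -2.3161.
        Two-sided p = 2*Phi(z) = 0.020550.
Step 6: alpha = 0.05. reject H0.

W+ = 1.5, W- = 34.5, W = min = 1.5, p = 0.020550, reject H0.


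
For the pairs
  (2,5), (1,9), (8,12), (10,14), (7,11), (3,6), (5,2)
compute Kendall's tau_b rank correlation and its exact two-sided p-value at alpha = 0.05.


Step 1: Enumerate the 21 unordered pairs (i,j) with i<j and classify each by sign(x_j-x_i) * sign(y_j-y_i).
  (1,2):dx=-1,dy=+4->D; (1,3):dx=+6,dy=+7->C; (1,4):dx=+8,dy=+9->C; (1,5):dx=+5,dy=+6->C
  (1,6):dx=+1,dy=+1->C; (1,7):dx=+3,dy=-3->D; (2,3):dx=+7,dy=+3->C; (2,4):dx=+9,dy=+5->C
  (2,5):dx=+6,dy=+2->C; (2,6):dx=+2,dy=-3->D; (2,7):dx=+4,dy=-7->D; (3,4):dx=+2,dy=+2->C
  (3,5):dx=-1,dy=-1->C; (3,6):dx=-5,dy=-6->C; (3,7):dx=-3,dy=-10->C; (4,5):dx=-3,dy=-3->C
  (4,6):dx=-7,dy=-8->C; (4,7):dx=-5,dy=-12->C; (5,6):dx=-4,dy=-5->C; (5,7):dx=-2,dy=-9->C
  (6,7):dx=+2,dy=-4->D
Step 2: C = 16, D = 5, total pairs = 21.
Step 3: tau = (C - D)/(n(n-1)/2) = (16 - 5)/21 = 0.523810.
Step 4: Exact two-sided p-value (enumerate n! = 5040 permutations of y under H0): p = 0.136111.
Step 5: alpha = 0.05. fail to reject H0.

tau_b = 0.5238 (C=16, D=5), p = 0.136111, fail to reject H0.


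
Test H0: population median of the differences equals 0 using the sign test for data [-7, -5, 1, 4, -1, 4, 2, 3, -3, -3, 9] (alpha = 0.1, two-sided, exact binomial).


Step 1: Discard zero differences. Original n = 11; n_eff = number of nonzero differences = 11.
Nonzero differences (with sign): -7, -5, +1, +4, -1, +4, +2, +3, -3, -3, +9
Step 2: Count signs: positive = 6, negative = 5.
Step 3: Under H0: P(positive) = 0.5, so the number of positives S ~ Bin(11, 0.5).
Step 4: Two-sided exact p-value = sum of Bin(11,0.5) probabilities at or below the observed probability = 1.000000.
Step 5: alpha = 0.1. fail to reject H0.

n_eff = 11, pos = 6, neg = 5, p = 1.000000, fail to reject H0.


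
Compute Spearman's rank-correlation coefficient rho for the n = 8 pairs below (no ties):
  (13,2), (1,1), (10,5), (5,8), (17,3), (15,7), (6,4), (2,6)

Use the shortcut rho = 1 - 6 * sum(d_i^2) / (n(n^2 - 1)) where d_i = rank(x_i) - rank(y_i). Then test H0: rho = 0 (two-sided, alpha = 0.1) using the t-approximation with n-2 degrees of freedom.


Step 1: Rank x and y separately (midranks; no ties here).
rank(x): 13->6, 1->1, 10->5, 5->3, 17->8, 15->7, 6->4, 2->2
rank(y): 2->2, 1->1, 5->5, 8->8, 3->3, 7->7, 4->4, 6->6
Step 2: d_i = R_x(i) - R_y(i); compute d_i^2.
  (6-2)^2=16, (1-1)^2=0, (5-5)^2=0, (3-8)^2=25, (8-3)^2=25, (7-7)^2=0, (4-4)^2=0, (2-6)^2=16
sum(d^2) = 82.
Step 3: rho = 1 - 6*82 / (8*(8^2 - 1)) = 1 - 492/504 = 0.023810.
Step 4: Under H0, t = rho * sqrt((n-2)/(1-rho^2)) = 0.0583 ~ t(6).
Step 5: Two-sided p-value from the t-distribution with 6 df = 0.955374.
Step 6: alpha = 0.1. fail to reject H0.

rho = 0.0238, p = 0.955374, fail to reject H0 at alpha = 0.1.


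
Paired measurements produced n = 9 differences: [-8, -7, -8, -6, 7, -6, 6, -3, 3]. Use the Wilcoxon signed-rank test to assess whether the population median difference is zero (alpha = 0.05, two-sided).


Step 1: Drop any zero differences (none here) and take |d_i|.
|d| = [8, 7, 8, 6, 7, 6, 6, 3, 3]
Step 2: Midrank |d_i| (ties get averaged ranks).
ranks: |8|->8.5, |7|->6.5, |8|->8.5, |6|->4, |7|->6.5, |6|->4, |6|->4, |3|->1.5, |3|->1.5
Step 3: Attach original signs; sum ranks with positive sign and with negative sign.
W+ = 6.5 + 4 + 1.5 = 12
W- = 8.5 + 6.5 + 8.5 + 4 + 4 + 1.5 = 33
(Check: W+ + W- = 45 should equal n(n+1)/2 = 45.)
Step 4: Test statistic W = min(W+, W-) = 12.
Step 5: Ties in |d|, so use the tie-corrected normal approximation.
        E[W] = n(n+1)/4 = 9*10/4 = 22.5.
        Tie groups: |d|=3 (t=2), |d|=6 (t=3), |d|=7 (t=2), |d|=8 (t=2); sum(t^3 - t) = 42.
        Var[W] = n(n+1)(2n+1)/24 - sum(t^3-t)/48 = 1710/24 - 42/48 = 70.375.
        z = (W - E[W]) / sqrt(Var[W]) = (12 - 22.5) / 8.3890 = -1.2516.
        Two-sided p = 2*Phi(z) = 0.210700.
Step 6: alpha = 0.05. fail to reject H0.

W+ = 12, W- = 33, W = min = 12, p = 0.210700, fail to reject H0.


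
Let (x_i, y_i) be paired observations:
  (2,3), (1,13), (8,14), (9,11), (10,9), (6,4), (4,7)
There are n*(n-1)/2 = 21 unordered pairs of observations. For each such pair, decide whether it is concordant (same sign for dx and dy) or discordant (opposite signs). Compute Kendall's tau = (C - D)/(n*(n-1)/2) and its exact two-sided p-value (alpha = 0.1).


Step 1: Enumerate the 21 unordered pairs (i,j) with i<j and classify each by sign(x_j-x_i) * sign(y_j-y_i).
  (1,2):dx=-1,dy=+10->D; (1,3):dx=+6,dy=+11->C; (1,4):dx=+7,dy=+8->C; (1,5):dx=+8,dy=+6->C
  (1,6):dx=+4,dy=+1->C; (1,7):dx=+2,dy=+4->C; (2,3):dx=+7,dy=+1->C; (2,4):dx=+8,dy=-2->D
  (2,5):dx=+9,dy=-4->D; (2,6):dx=+5,dy=-9->D; (2,7):dx=+3,dy=-6->D; (3,4):dx=+1,dy=-3->D
  (3,5):dx=+2,dy=-5->D; (3,6):dx=-2,dy=-10->C; (3,7):dx=-4,dy=-7->C; (4,5):dx=+1,dy=-2->D
  (4,6):dx=-3,dy=-7->C; (4,7):dx=-5,dy=-4->C; (5,6):dx=-4,dy=-5->C; (5,7):dx=-6,dy=-2->C
  (6,7):dx=-2,dy=+3->D
Step 2: C = 12, D = 9, total pairs = 21.
Step 3: tau = (C - D)/(n(n-1)/2) = (12 - 9)/21 = 0.142857.
Step 4: Exact two-sided p-value (enumerate n! = 5040 permutations of y under H0): p = 0.772619.
Step 5: alpha = 0.1. fail to reject H0.

tau_b = 0.1429 (C=12, D=9), p = 0.772619, fail to reject H0.


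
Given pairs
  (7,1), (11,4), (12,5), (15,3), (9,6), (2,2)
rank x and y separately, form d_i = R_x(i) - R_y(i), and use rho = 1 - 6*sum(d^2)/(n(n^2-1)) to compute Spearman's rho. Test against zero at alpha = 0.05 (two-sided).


Step 1: Rank x and y separately (midranks; no ties here).
rank(x): 7->2, 11->4, 12->5, 15->6, 9->3, 2->1
rank(y): 1->1, 4->4, 5->5, 3->3, 6->6, 2->2
Step 2: d_i = R_x(i) - R_y(i); compute d_i^2.
  (2-1)^2=1, (4-4)^2=0, (5-5)^2=0, (6-3)^2=9, (3-6)^2=9, (1-2)^2=1
sum(d^2) = 20.
Step 3: rho = 1 - 6*20 / (6*(6^2 - 1)) = 1 - 120/210 = 0.428571.
Step 4: Under H0, t = rho * sqrt((n-2)/(1-rho^2)) = 0.9487 ~ t(4).
Step 5: Two-sided p-value from the t-distribution with 4 df = 0.396501.
Step 6: alpha = 0.05. fail to reject H0.

rho = 0.4286, p = 0.396501, fail to reject H0 at alpha = 0.05.


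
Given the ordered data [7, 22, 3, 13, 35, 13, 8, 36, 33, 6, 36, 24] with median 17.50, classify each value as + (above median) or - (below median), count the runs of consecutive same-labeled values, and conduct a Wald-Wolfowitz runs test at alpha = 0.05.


Step 1: Compute median = 17.50; label A = above, B = below.
Labels in order: BABBABBAABAA  (n_A = 6, n_B = 6)
Step 2: Count runs R = 8.
Step 3: Under H0 (random ordering), E[R] = 2*n_A*n_B/(n_A+n_B) + 1 = 2*6*6/12 + 1 = 7.0000.
        Var[R] = 2*n_A*n_B*(2*n_A*n_B - n_A - n_B) / ((n_A+n_B)^2 * (n_A+n_B-1)) = 4320/1584 = 2.7273.
        SD[R] = 1.6514.
Step 4: Continuity-corrected z = (R - 0.5 - E[R]) / SD[R] = (8 - 0.5 - 7.0000) / 1.6514 = 0.3028.
Step 5: Two-sided p-value via normal approximation = 2*(1 - Phi(|z|)) = 0.762069.
Step 6: alpha = 0.05. fail to reject H0.

R = 8, z = 0.3028, p = 0.762069, fail to reject H0.


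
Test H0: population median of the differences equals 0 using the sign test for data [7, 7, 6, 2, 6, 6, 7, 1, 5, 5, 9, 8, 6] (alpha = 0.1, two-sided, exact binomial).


Step 1: Discard zero differences. Original n = 13; n_eff = number of nonzero differences = 13.
Nonzero differences (with sign): +7, +7, +6, +2, +6, +6, +7, +1, +5, +5, +9, +8, +6
Step 2: Count signs: positive = 13, negative = 0.
Step 3: Under H0: P(positive) = 0.5, so the number of positives S ~ Bin(13, 0.5).
Step 4: Two-sided exact p-value = sum of Bin(13,0.5) probabilities at or below the observed probability = 0.000244.
Step 5: alpha = 0.1. reject H0.

n_eff = 13, pos = 13, neg = 0, p = 0.000244, reject H0.


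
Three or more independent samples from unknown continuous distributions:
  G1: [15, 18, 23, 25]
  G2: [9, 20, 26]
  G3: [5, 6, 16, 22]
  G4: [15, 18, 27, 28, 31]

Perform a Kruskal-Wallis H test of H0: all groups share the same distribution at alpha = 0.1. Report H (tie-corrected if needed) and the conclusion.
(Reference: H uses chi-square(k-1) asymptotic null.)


Step 1: Combine all N = 16 observations and assign midranks.
sorted (value, group, rank): (5,G3,1), (6,G3,2), (9,G2,3), (15,G1,4.5), (15,G4,4.5), (16,G3,6), (18,G1,7.5), (18,G4,7.5), (20,G2,9), (22,G3,10), (23,G1,11), (25,G1,12), (26,G2,13), (27,G4,14), (28,G4,15), (31,G4,16)
Step 2: Sum ranks within each group.
R_1 = 35 (n_1 = 4)
R_2 = 25 (n_2 = 3)
R_3 = 19 (n_3 = 4)
R_4 = 57 (n_4 = 5)
Step 3: H = 12/(N(N+1)) * sum(R_i^2/n_i) - 3(N+1)
     = 12/(16*17) * (35^2/4 + 25^2/3 + 19^2/4 + 57^2/5) - 3*17
     = 0.044118 * 1254.63 - 51
     = 4.351471.
Step 4: Ties present; correction factor C = 1 - 12/(16^3 - 16) = 0.997059. Corrected H = 4.351471 / 0.997059 = 4.364307.
Step 5: Under H0, H ~ chi^2(3); p-value = 0.224718.
Step 6: alpha = 0.1. fail to reject H0.

H = 4.3643, df = 3, p = 0.224718, fail to reject H0.


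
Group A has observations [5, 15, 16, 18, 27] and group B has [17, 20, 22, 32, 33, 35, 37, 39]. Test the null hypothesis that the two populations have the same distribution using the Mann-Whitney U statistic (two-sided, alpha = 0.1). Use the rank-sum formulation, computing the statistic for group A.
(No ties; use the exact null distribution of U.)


Step 1: Combine and sort all 13 observations; assign midranks.
sorted (value, group): (5,X), (15,X), (16,X), (17,Y), (18,X), (20,Y), (22,Y), (27,X), (32,Y), (33,Y), (35,Y), (37,Y), (39,Y)
ranks: 5->1, 15->2, 16->3, 17->4, 18->5, 20->6, 22->7, 27->8, 32->9, 33->10, 35->11, 37->12, 39->13
Step 2: Rank sum for X: R1 = 1 + 2 + 3 + 5 + 8 = 19.
Step 3: U_X = R1 - n1(n1+1)/2 = 19 - 5*6/2 = 19 - 15 = 4.
       U_Y = n1*n2 - U_X = 40 - 4 = 36.
Step 4: No ties, so the exact null distribution of U (based on enumerating the C(13,5) = 1287 equally likely rank assignments) gives the two-sided p-value.
Step 5: p-value = 0.018648; compare to alpha = 0.1. reject H0.

U_X = 4, p = 0.018648, reject H0 at alpha = 0.1.


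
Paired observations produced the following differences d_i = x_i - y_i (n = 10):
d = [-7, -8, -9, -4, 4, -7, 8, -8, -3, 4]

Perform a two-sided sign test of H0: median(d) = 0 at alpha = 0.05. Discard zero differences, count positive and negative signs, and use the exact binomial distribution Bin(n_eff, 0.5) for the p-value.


Step 1: Discard zero differences. Original n = 10; n_eff = number of nonzero differences = 10.
Nonzero differences (with sign): -7, -8, -9, -4, +4, -7, +8, -8, -3, +4
Step 2: Count signs: positive = 3, negative = 7.
Step 3: Under H0: P(positive) = 0.5, so the number of positives S ~ Bin(10, 0.5).
Step 4: Two-sided exact p-value = sum of Bin(10,0.5) probabilities at or below the observed probability = 0.343750.
Step 5: alpha = 0.05. fail to reject H0.

n_eff = 10, pos = 3, neg = 7, p = 0.343750, fail to reject H0.


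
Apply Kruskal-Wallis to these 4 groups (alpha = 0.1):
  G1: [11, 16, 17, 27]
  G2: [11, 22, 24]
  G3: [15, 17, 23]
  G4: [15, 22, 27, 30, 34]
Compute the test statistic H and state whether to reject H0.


Step 1: Combine all N = 15 observations and assign midranks.
sorted (value, group, rank): (11,G1,1.5), (11,G2,1.5), (15,G3,3.5), (15,G4,3.5), (16,G1,5), (17,G1,6.5), (17,G3,6.5), (22,G2,8.5), (22,G4,8.5), (23,G3,10), (24,G2,11), (27,G1,12.5), (27,G4,12.5), (30,G4,14), (34,G4,15)
Step 2: Sum ranks within each group.
R_1 = 25.5 (n_1 = 4)
R_2 = 21 (n_2 = 3)
R_3 = 20 (n_3 = 3)
R_4 = 53.5 (n_4 = 5)
Step 3: H = 12/(N(N+1)) * sum(R_i^2/n_i) - 3(N+1)
     = 12/(15*16) * (25.5^2/4 + 21^2/3 + 20^2/3 + 53.5^2/5) - 3*16
     = 0.050000 * 1015.35 - 48
     = 2.767292.
Step 4: Ties present; correction factor C = 1 - 30/(15^3 - 15) = 0.991071. Corrected H = 2.767292 / 0.991071 = 2.792222.
Step 5: Under H0, H ~ chi^2(3); p-value = 0.424782.
Step 6: alpha = 0.1. fail to reject H0.

H = 2.7922, df = 3, p = 0.424782, fail to reject H0.


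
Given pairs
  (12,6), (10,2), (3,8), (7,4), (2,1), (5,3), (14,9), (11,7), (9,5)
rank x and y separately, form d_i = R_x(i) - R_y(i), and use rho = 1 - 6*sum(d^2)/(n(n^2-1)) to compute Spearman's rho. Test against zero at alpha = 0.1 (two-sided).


Step 1: Rank x and y separately (midranks; no ties here).
rank(x): 12->8, 10->6, 3->2, 7->4, 2->1, 5->3, 14->9, 11->7, 9->5
rank(y): 6->6, 2->2, 8->8, 4->4, 1->1, 3->3, 9->9, 7->7, 5->5
Step 2: d_i = R_x(i) - R_y(i); compute d_i^2.
  (8-6)^2=4, (6-2)^2=16, (2-8)^2=36, (4-4)^2=0, (1-1)^2=0, (3-3)^2=0, (9-9)^2=0, (7-7)^2=0, (5-5)^2=0
sum(d^2) = 56.
Step 3: rho = 1 - 6*56 / (9*(9^2 - 1)) = 1 - 336/720 = 0.533333.
Step 4: Under H0, t = rho * sqrt((n-2)/(1-rho^2)) = 1.6681 ~ t(7).
Step 5: Two-sided p-value from the t-distribution with 7 df = 0.139227.
Step 6: alpha = 0.1. fail to reject H0.

rho = 0.5333, p = 0.139227, fail to reject H0 at alpha = 0.1.


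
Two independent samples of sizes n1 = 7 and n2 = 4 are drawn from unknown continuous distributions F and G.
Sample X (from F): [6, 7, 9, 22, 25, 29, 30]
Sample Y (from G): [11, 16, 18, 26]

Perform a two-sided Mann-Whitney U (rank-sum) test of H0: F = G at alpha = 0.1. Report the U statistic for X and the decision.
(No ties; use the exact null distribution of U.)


Step 1: Combine and sort all 11 observations; assign midranks.
sorted (value, group): (6,X), (7,X), (9,X), (11,Y), (16,Y), (18,Y), (22,X), (25,X), (26,Y), (29,X), (30,X)
ranks: 6->1, 7->2, 9->3, 11->4, 16->5, 18->6, 22->7, 25->8, 26->9, 29->10, 30->11
Step 2: Rank sum for X: R1 = 1 + 2 + 3 + 7 + 8 + 10 + 11 = 42.
Step 3: U_X = R1 - n1(n1+1)/2 = 42 - 7*8/2 = 42 - 28 = 14.
       U_Y = n1*n2 - U_X = 28 - 14 = 14.
Step 4: No ties, so the exact null distribution of U (based on enumerating the C(11,7) = 330 equally likely rank assignments) gives the two-sided p-value.
Step 5: p-value = 1.000000; compare to alpha = 0.1. fail to reject H0.

U_X = 14, p = 1.000000, fail to reject H0 at alpha = 0.1.


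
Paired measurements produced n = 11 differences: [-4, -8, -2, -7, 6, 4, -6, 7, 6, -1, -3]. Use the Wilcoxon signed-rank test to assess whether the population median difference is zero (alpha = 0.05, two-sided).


Step 1: Drop any zero differences (none here) and take |d_i|.
|d| = [4, 8, 2, 7, 6, 4, 6, 7, 6, 1, 3]
Step 2: Midrank |d_i| (ties get averaged ranks).
ranks: |4|->4.5, |8|->11, |2|->2, |7|->9.5, |6|->7, |4|->4.5, |6|->7, |7|->9.5, |6|->7, |1|->1, |3|->3
Step 3: Attach original signs; sum ranks with positive sign and with negative sign.
W+ = 7 + 4.5 + 9.5 + 7 = 28
W- = 4.5 + 11 + 2 + 9.5 + 7 + 1 + 3 = 38
(Check: W+ + W- = 66 should equal n(n+1)/2 = 66.)
Step 4: Test statistic W = min(W+, W-) = 28.
Step 5: Ties in |d|, so use the tie-corrected normal approximation.
        E[W] = n(n+1)/4 = 11*12/4 = 33.
        Tie groups: |d|=4 (t=2), |d|=6 (t=3), |d|=7 (t=2); sum(t^3 - t) = 36.
        Var[W] = n(n+1)(2n+1)/24 - sum(t^3-t)/48 = 3036/24 - 36/48 = 125.75.
        z = (W - E[W]) / sqrt(Var[W]) = (28 - 33) / 11.2138 = -0.4459.
        Two-sided p = 2*Phi(z) = 0.655685.
Step 6: alpha = 0.05. fail to reject H0.

W+ = 28, W- = 38, W = min = 28, p = 0.655685, fail to reject H0.


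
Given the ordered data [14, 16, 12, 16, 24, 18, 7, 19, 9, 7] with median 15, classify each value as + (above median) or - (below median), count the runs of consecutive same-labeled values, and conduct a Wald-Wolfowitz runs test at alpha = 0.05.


Step 1: Compute median = 15; label A = above, B = below.
Labels in order: BABAAABABB  (n_A = 5, n_B = 5)
Step 2: Count runs R = 7.
Step 3: Under H0 (random ordering), E[R] = 2*n_A*n_B/(n_A+n_B) + 1 = 2*5*5/10 + 1 = 6.0000.
        Var[R] = 2*n_A*n_B*(2*n_A*n_B - n_A - n_B) / ((n_A+n_B)^2 * (n_A+n_B-1)) = 2000/900 = 2.2222.
        SD[R] = 1.4907.
Step 4: Continuity-corrected z = (R - 0.5 - E[R]) / SD[R] = (7 - 0.5 - 6.0000) / 1.4907 = 0.3354.
Step 5: Two-sided p-value via normal approximation = 2*(1 - Phi(|z|)) = 0.737316.
Step 6: alpha = 0.05. fail to reject H0.

R = 7, z = 0.3354, p = 0.737316, fail to reject H0.


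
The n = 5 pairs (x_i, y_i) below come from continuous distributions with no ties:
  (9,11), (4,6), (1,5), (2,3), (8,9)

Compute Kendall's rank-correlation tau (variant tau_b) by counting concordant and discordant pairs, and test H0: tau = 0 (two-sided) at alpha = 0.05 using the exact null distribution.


Step 1: Enumerate the 10 unordered pairs (i,j) with i<j and classify each by sign(x_j-x_i) * sign(y_j-y_i).
  (1,2):dx=-5,dy=-5->C; (1,3):dx=-8,dy=-6->C; (1,4):dx=-7,dy=-8->C; (1,5):dx=-1,dy=-2->C
  (2,3):dx=-3,dy=-1->C; (2,4):dx=-2,dy=-3->C; (2,5):dx=+4,dy=+3->C; (3,4):dx=+1,dy=-2->D
  (3,5):dx=+7,dy=+4->C; (4,5):dx=+6,dy=+6->C
Step 2: C = 9, D = 1, total pairs = 10.
Step 3: tau = (C - D)/(n(n-1)/2) = (9 - 1)/10 = 0.800000.
Step 4: Exact two-sided p-value (enumerate n! = 120 permutations of y under H0): p = 0.083333.
Step 5: alpha = 0.05. fail to reject H0.

tau_b = 0.8000 (C=9, D=1), p = 0.083333, fail to reject H0.


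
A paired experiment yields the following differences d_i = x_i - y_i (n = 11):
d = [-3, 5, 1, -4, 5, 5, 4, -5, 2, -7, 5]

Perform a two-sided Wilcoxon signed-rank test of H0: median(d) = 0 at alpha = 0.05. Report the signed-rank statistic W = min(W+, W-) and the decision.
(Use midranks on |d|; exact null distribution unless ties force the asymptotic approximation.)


Step 1: Drop any zero differences (none here) and take |d_i|.
|d| = [3, 5, 1, 4, 5, 5, 4, 5, 2, 7, 5]
Step 2: Midrank |d_i| (ties get averaged ranks).
ranks: |3|->3, |5|->8, |1|->1, |4|->4.5, |5|->8, |5|->8, |4|->4.5, |5|->8, |2|->2, |7|->11, |5|->8
Step 3: Attach original signs; sum ranks with positive sign and with negative sign.
W+ = 8 + 1 + 8 + 8 + 4.5 + 2 + 8 = 39.5
W- = 3 + 4.5 + 8 + 11 = 26.5
(Check: W+ + W- = 66 should equal n(n+1)/2 = 66.)
Step 4: Test statistic W = min(W+, W-) = 26.5.
Step 5: Ties in |d|, so use the tie-corrected normal approximation.
        E[W] = n(n+1)/4 = 11*12/4 = 33.
        Tie groups: |d|=4 (t=2), |d|=5 (t=5); sum(t^3 - t) = 126.
        Var[W] = n(n+1)(2n+1)/24 - sum(t^3-t)/48 = 3036/24 - 126/48 = 123.875.
        z = (W - E[W]) / sqrt(Var[W]) = (26.5 - 33) / 11.1299 = -0.5840.
        Two-sided p = 2*Phi(z) = 0.559212.
Step 6: alpha = 0.05. fail to reject H0.

W+ = 39.5, W- = 26.5, W = min = 26.5, p = 0.559212, fail to reject H0.


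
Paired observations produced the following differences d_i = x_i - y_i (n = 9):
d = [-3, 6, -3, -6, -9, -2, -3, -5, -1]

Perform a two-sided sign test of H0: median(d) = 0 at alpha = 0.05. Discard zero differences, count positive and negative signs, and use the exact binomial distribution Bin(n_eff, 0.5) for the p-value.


Step 1: Discard zero differences. Original n = 9; n_eff = number of nonzero differences = 9.
Nonzero differences (with sign): -3, +6, -3, -6, -9, -2, -3, -5, -1
Step 2: Count signs: positive = 1, negative = 8.
Step 3: Under H0: P(positive) = 0.5, so the number of positives S ~ Bin(9, 0.5).
Step 4: Two-sided exact p-value = sum of Bin(9,0.5) probabilities at or below the observed probability = 0.039062.
Step 5: alpha = 0.05. reject H0.

n_eff = 9, pos = 1, neg = 8, p = 0.039062, reject H0.


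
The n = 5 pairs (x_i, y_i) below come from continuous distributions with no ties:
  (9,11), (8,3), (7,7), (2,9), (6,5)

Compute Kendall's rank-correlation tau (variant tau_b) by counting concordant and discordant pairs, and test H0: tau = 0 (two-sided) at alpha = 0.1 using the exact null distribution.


Step 1: Enumerate the 10 unordered pairs (i,j) with i<j and classify each by sign(x_j-x_i) * sign(y_j-y_i).
  (1,2):dx=-1,dy=-8->C; (1,3):dx=-2,dy=-4->C; (1,4):dx=-7,dy=-2->C; (1,5):dx=-3,dy=-6->C
  (2,3):dx=-1,dy=+4->D; (2,4):dx=-6,dy=+6->D; (2,5):dx=-2,dy=+2->D; (3,4):dx=-5,dy=+2->D
  (3,5):dx=-1,dy=-2->C; (4,5):dx=+4,dy=-4->D
Step 2: C = 5, D = 5, total pairs = 10.
Step 3: tau = (C - D)/(n(n-1)/2) = (5 - 5)/10 = 0.000000.
Step 4: Exact two-sided p-value (enumerate n! = 120 permutations of y under H0): p = 1.000000.
Step 5: alpha = 0.1. fail to reject H0.

tau_b = 0.0000 (C=5, D=5), p = 1.000000, fail to reject H0.


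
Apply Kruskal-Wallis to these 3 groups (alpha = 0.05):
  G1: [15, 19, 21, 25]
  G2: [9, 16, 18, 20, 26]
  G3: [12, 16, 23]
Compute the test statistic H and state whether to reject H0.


Step 1: Combine all N = 12 observations and assign midranks.
sorted (value, group, rank): (9,G2,1), (12,G3,2), (15,G1,3), (16,G2,4.5), (16,G3,4.5), (18,G2,6), (19,G1,7), (20,G2,8), (21,G1,9), (23,G3,10), (25,G1,11), (26,G2,12)
Step 2: Sum ranks within each group.
R_1 = 30 (n_1 = 4)
R_2 = 31.5 (n_2 = 5)
R_3 = 16.5 (n_3 = 3)
Step 3: H = 12/(N(N+1)) * sum(R_i^2/n_i) - 3(N+1)
     = 12/(12*13) * (30^2/4 + 31.5^2/5 + 16.5^2/3) - 3*13
     = 0.076923 * 514.2 - 39
     = 0.553846.
Step 4: Ties present; correction factor C = 1 - 6/(12^3 - 12) = 0.996503. Corrected H = 0.553846 / 0.996503 = 0.555789.
Step 5: Under H0, H ~ chi^2(2); p-value = 0.757377.
Step 6: alpha = 0.05. fail to reject H0.

H = 0.5558, df = 2, p = 0.757377, fail to reject H0.


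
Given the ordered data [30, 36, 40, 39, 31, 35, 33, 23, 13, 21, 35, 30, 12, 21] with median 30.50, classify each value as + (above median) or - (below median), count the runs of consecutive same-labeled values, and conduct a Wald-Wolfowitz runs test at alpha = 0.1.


Step 1: Compute median = 30.50; label A = above, B = below.
Labels in order: BAAAAAABBBABBB  (n_A = 7, n_B = 7)
Step 2: Count runs R = 5.
Step 3: Under H0 (random ordering), E[R] = 2*n_A*n_B/(n_A+n_B) + 1 = 2*7*7/14 + 1 = 8.0000.
        Var[R] = 2*n_A*n_B*(2*n_A*n_B - n_A - n_B) / ((n_A+n_B)^2 * (n_A+n_B-1)) = 8232/2548 = 3.2308.
        SD[R] = 1.7974.
Step 4: Continuity-corrected z = (R + 0.5 - E[R]) / SD[R] = (5 + 0.5 - 8.0000) / 1.7974 = -1.3909.
Step 5: Two-sided p-value via normal approximation = 2*(1 - Phi(|z|)) = 0.164264.
Step 6: alpha = 0.1. fail to reject H0.

R = 5, z = -1.3909, p = 0.164264, fail to reject H0.


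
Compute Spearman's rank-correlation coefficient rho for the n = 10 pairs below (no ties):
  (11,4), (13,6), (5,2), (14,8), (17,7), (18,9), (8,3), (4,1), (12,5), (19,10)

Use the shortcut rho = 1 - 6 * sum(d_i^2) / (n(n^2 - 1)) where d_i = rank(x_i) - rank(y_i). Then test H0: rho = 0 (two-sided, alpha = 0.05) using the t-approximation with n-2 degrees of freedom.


Step 1: Rank x and y separately (midranks; no ties here).
rank(x): 11->4, 13->6, 5->2, 14->7, 17->8, 18->9, 8->3, 4->1, 12->5, 19->10
rank(y): 4->4, 6->6, 2->2, 8->8, 7->7, 9->9, 3->3, 1->1, 5->5, 10->10
Step 2: d_i = R_x(i) - R_y(i); compute d_i^2.
  (4-4)^2=0, (6-6)^2=0, (2-2)^2=0, (7-8)^2=1, (8-7)^2=1, (9-9)^2=0, (3-3)^2=0, (1-1)^2=0, (5-5)^2=0, (10-10)^2=0
sum(d^2) = 2.
Step 3: rho = 1 - 6*2 / (10*(10^2 - 1)) = 1 - 12/990 = 0.987879.
Step 4: Under H0, t = rho * sqrt((n-2)/(1-rho^2)) = 18.0003 ~ t(8).
Step 5: Two-sided p-value from the t-distribution with 8 df = 0.000000.
Step 6: alpha = 0.05. reject H0.

rho = 0.9879, p = 0.000000, reject H0 at alpha = 0.05.


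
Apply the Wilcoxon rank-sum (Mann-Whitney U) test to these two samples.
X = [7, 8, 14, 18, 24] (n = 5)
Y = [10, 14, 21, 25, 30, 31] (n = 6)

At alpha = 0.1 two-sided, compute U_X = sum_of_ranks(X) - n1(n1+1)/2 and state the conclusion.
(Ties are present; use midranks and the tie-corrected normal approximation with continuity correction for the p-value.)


Step 1: Combine and sort all 11 observations; assign midranks.
sorted (value, group): (7,X), (8,X), (10,Y), (14,X), (14,Y), (18,X), (21,Y), (24,X), (25,Y), (30,Y), (31,Y)
ranks: 7->1, 8->2, 10->3, 14->4.5, 14->4.5, 18->6, 21->7, 24->8, 25->9, 30->10, 31->11
Step 2: Rank sum for X: R1 = 1 + 2 + 4.5 + 6 + 8 = 21.5.
Step 3: U_X = R1 - n1(n1+1)/2 = 21.5 - 5*6/2 = 21.5 - 15 = 6.5.
       U_Y = n1*n2 - U_X = 30 - 6.5 = 23.5.
Step 4: Ties are present, so use the tie-corrected normal approximation (with continuity correction) for the p-value.
Step 5: p-value = 0.143215; compare to alpha = 0.1. fail to reject H0.

U_X = 6.5, p = 0.143215, fail to reject H0 at alpha = 0.1.


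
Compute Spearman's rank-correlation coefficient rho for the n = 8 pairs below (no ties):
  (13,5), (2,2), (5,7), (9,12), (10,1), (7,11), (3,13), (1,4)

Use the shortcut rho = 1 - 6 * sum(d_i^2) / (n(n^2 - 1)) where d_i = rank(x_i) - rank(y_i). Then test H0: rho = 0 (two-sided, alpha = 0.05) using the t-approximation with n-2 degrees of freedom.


Step 1: Rank x and y separately (midranks; no ties here).
rank(x): 13->8, 2->2, 5->4, 9->6, 10->7, 7->5, 3->3, 1->1
rank(y): 5->4, 2->2, 7->5, 12->7, 1->1, 11->6, 13->8, 4->3
Step 2: d_i = R_x(i) - R_y(i); compute d_i^2.
  (8-4)^2=16, (2-2)^2=0, (4-5)^2=1, (6-7)^2=1, (7-1)^2=36, (5-6)^2=1, (3-8)^2=25, (1-3)^2=4
sum(d^2) = 84.
Step 3: rho = 1 - 6*84 / (8*(8^2 - 1)) = 1 - 504/504 = 0.000000.
Step 4: Under H0, t = rho * sqrt((n-2)/(1-rho^2)) = 0.0000 ~ t(6).
Step 5: Two-sided p-value from the t-distribution with 6 df = 1.000000.
Step 6: alpha = 0.05. fail to reject H0.

rho = 0.0000, p = 1.000000, fail to reject H0 at alpha = 0.05.
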